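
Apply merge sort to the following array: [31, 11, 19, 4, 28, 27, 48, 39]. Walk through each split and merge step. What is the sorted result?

Merge sort trace:

Split: [31, 11, 19, 4, 28, 27, 48, 39] -> [31, 11, 19, 4] and [28, 27, 48, 39]
  Split: [31, 11, 19, 4] -> [31, 11] and [19, 4]
    Split: [31, 11] -> [31] and [11]
    Merge: [31] + [11] -> [11, 31]
    Split: [19, 4] -> [19] and [4]
    Merge: [19] + [4] -> [4, 19]
  Merge: [11, 31] + [4, 19] -> [4, 11, 19, 31]
  Split: [28, 27, 48, 39] -> [28, 27] and [48, 39]
    Split: [28, 27] -> [28] and [27]
    Merge: [28] + [27] -> [27, 28]
    Split: [48, 39] -> [48] and [39]
    Merge: [48] + [39] -> [39, 48]
  Merge: [27, 28] + [39, 48] -> [27, 28, 39, 48]
Merge: [4, 11, 19, 31] + [27, 28, 39, 48] -> [4, 11, 19, 27, 28, 31, 39, 48]

Final sorted array: [4, 11, 19, 27, 28, 31, 39, 48]

The merge sort proceeds by recursively splitting the array and merging sorted halves.
After all merges, the sorted array is [4, 11, 19, 27, 28, 31, 39, 48].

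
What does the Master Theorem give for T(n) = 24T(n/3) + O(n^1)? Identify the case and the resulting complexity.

Master Theorem for T(n) = 24T(n/3) + O(n^1):

a = 24, b = 3, c = 1
log_b(a) = log_3(24) = 2.8928

Case 1: c = 1 < log_3(24) = 2.8928
T(n) = O(n^(log_3 24))

For T(n) = 24T(n/3) + O(n^1): log_3(24) = 2.8928. This is Case 1 of the Master Theorem (c < log_b(a), work dominated by leaves), giving O(n^(log_3 24)).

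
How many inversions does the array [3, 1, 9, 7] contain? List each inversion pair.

Finding inversions in [3, 1, 9, 7]:

(0, 1): arr[0]=3 > arr[1]=1
(2, 3): arr[2]=9 > arr[3]=7

Total inversions: 2

The array has 2 inversion(s): (0,1), (2,3). Each pair (i,j) satisfies i < j and arr[i] > arr[j].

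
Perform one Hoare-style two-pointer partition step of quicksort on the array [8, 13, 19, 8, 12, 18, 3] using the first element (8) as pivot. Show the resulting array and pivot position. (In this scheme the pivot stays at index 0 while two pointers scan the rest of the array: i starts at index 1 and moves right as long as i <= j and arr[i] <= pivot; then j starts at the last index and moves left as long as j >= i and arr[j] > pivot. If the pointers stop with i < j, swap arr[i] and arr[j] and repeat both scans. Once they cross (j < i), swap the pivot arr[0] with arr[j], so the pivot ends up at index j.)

Hoare-style two-pointer partition with pivot = 8:

Initial array: [8, 13, 19, 8, 12, 18, 3]

Pointers start at i = 1, j = 6.
i stops at index 1 (arr[1]=13 > 8), j stops at index 6 (arr[6]=3 <= 8): swap arr[1] and arr[6], array becomes [8, 3, 19, 8, 12, 18, 13]
i stops at index 2 (arr[2]=19 > 8), j stops at index 3 (arr[3]=8 <= 8): swap arr[2] and arr[3], array becomes [8, 3, 8, 19, 12, 18, 13]
i ends at 3, j ends at 2: the pointers have crossed (j < i), so scanning stops.

Swap pivot arr[0] with arr[2] to place pivot at position 2: [8, 3, 8, 19, 12, 18, 13]
Pivot position: 2

After partitioning with pivot 8, the array becomes [8, 3, 8, 19, 12, 18, 13]. The pivot is placed at index 2. All elements to the left of the pivot are <= 8, and all elements to the right are > 8.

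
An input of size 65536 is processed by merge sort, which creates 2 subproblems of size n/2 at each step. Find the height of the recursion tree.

For divide and conquer with division factor 2:

Problem sizes at each level:
Level 0: 65536
Level 1: 32768
Level 2: 16384
Level 3: 8192
Level 4: 4096
Level 5: 2048
Level 6: 1024
Level 7: 512
Level 8: 256
Level 9: 128
Level 10: 64
Level 11: 32
Level 12: 16
Level 13: 8
Level 14: 4
Level 15: 2
Level 16: 1

The root is level 0 and the size-1 base case is level 16 (the tree spans levels 0 through 16, i.e. 17 levels counting the root), so the depth is the number of divisions: log_2(65536) = 16

The recursion tree depth is log_2(65536) = 16. At each level, the problem size is divided by 2, so it takes 16 divisions to reduce to a base case of size 1. The algorithm makes 2 recursive calls at each level.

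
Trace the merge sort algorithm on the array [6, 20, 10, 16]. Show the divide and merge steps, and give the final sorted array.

Merge sort trace:

Split: [6, 20, 10, 16] -> [6, 20] and [10, 16]
  Split: [6, 20] -> [6] and [20]
  Merge: [6] + [20] -> [6, 20]
  Split: [10, 16] -> [10] and [16]
  Merge: [10] + [16] -> [10, 16]
Merge: [6, 20] + [10, 16] -> [6, 10, 16, 20]

Final sorted array: [6, 10, 16, 20]

The merge sort proceeds by recursively splitting the array and merging sorted halves.
After all merges, the sorted array is [6, 10, 16, 20].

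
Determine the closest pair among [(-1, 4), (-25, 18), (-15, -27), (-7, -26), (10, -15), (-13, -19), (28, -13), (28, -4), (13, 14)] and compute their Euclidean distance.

Computing all pairwise distances among 9 points:

d((-1, 4), (-25, 18)) = 27.7849
d((-1, 4), (-15, -27)) = 34.0147
d((-1, 4), (-7, -26)) = 30.5941
d((-1, 4), (10, -15)) = 21.9545
d((-1, 4), (-13, -19)) = 25.9422
d((-1, 4), (28, -13)) = 33.6155
d((-1, 4), (28, -4)) = 30.0832
d((-1, 4), (13, 14)) = 17.2047
d((-25, 18), (-15, -27)) = 46.0977
d((-25, 18), (-7, -26)) = 47.5395
d((-25, 18), (10, -15)) = 48.1041
d((-25, 18), (-13, -19)) = 38.8973
d((-25, 18), (28, -13)) = 61.4003
d((-25, 18), (28, -4)) = 57.3847
d((-25, 18), (13, 14)) = 38.2099
d((-15, -27), (-7, -26)) = 8.0623 <-- minimum
d((-15, -27), (10, -15)) = 27.7308
d((-15, -27), (-13, -19)) = 8.2462
d((-15, -27), (28, -13)) = 45.2217
d((-15, -27), (28, -4)) = 48.7647
d((-15, -27), (13, 14)) = 49.6488
d((-7, -26), (10, -15)) = 20.2485
d((-7, -26), (-13, -19)) = 9.2195
d((-7, -26), (28, -13)) = 37.3363
d((-7, -26), (28, -4)) = 41.3401
d((-7, -26), (13, 14)) = 44.7214
d((10, -15), (-13, -19)) = 23.3452
d((10, -15), (28, -13)) = 18.1108
d((10, -15), (28, -4)) = 21.095
d((10, -15), (13, 14)) = 29.1548
d((-13, -19), (28, -13)) = 41.4367
d((-13, -19), (28, -4)) = 43.6578
d((-13, -19), (13, 14)) = 42.0119
d((28, -13), (28, -4)) = 9.0
d((28, -13), (13, 14)) = 30.8869
d((28, -4), (13, 14)) = 23.4307

Closest pair: (-15, -27) and (-7, -26) with distance 8.0623

The closest pair is (-15, -27) and (-7, -26) with Euclidean distance 8.0623. For 9 points, brute-force pairwise comparison is shown above. For large n, the divide-and-conquer algorithm (sort by x, recurse on halves, check the dividing strip) achieves O(n log n).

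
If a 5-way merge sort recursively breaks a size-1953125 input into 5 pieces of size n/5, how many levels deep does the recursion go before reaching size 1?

For divide and conquer with division factor 5:

Problem sizes at each level:
Level 0: 1953125
Level 1: 390625
Level 2: 78125
Level 3: 15625
Level 4: 3125
Level 5: 625
Level 6: 125
Level 7: 25
Level 8: 5
Level 9: 1

The root is level 0 and the size-1 base case is level 9 (the tree spans levels 0 through 9, i.e. 10 levels counting the root), so the depth is the number of divisions: log_5(1953125) = 9

The recursion tree depth is log_5(1953125) = 9. At each level, the problem size is divided by 5, so it takes 9 divisions to reduce to a base case of size 1. The algorithm makes 5 recursive calls at each level.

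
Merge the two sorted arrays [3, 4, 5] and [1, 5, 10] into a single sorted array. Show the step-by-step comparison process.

Merging process:

Compare 3 vs 1: take 1 from right. Merged: [1]
Compare 3 vs 5: take 3 from left. Merged: [1, 3]
Compare 4 vs 5: take 4 from left. Merged: [1, 3, 4]
Compare 5 vs 5: take 5 from left. Merged: [1, 3, 4, 5]
Append remaining from right: [5, 10]. Merged: [1, 3, 4, 5, 5, 10]

Final merged array: [1, 3, 4, 5, 5, 10]
Total comparisons: 4

The merged array is [1, 3, 4, 5, 5, 10], requiring 4 comparisons. The merge step runs in O(n) time where n is the total number of elements.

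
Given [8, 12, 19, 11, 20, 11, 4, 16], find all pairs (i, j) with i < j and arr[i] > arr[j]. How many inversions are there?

Finding inversions in [8, 12, 19, 11, 20, 11, 4, 16]:

(0, 6): arr[0]=8 > arr[6]=4
(1, 3): arr[1]=12 > arr[3]=11
(1, 5): arr[1]=12 > arr[5]=11
(1, 6): arr[1]=12 > arr[6]=4
(2, 3): arr[2]=19 > arr[3]=11
(2, 5): arr[2]=19 > arr[5]=11
(2, 6): arr[2]=19 > arr[6]=4
(2, 7): arr[2]=19 > arr[7]=16
(3, 6): arr[3]=11 > arr[6]=4
(4, 5): arr[4]=20 > arr[5]=11
(4, 6): arr[4]=20 > arr[6]=4
(4, 7): arr[4]=20 > arr[7]=16
(5, 6): arr[5]=11 > arr[6]=4

Total inversions: 13

The array has 13 inversion(s): (0,6), (1,3), (1,5), (1,6), (2,3), (2,5), (2,6), (2,7), (3,6), (4,5), (4,6), (4,7), (5,6). Each pair (i,j) satisfies i < j and arr[i] > arr[j].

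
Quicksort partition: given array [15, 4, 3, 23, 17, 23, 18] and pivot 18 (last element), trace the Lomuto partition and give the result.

Lomuto partition with pivot = 18:

Initial array: [15, 4, 3, 23, 17, 23, 18]

arr[0]=15 <= 18: swap with position 0, array becomes [15, 4, 3, 23, 17, 23, 18]
arr[1]=4 <= 18: swap with position 1, array becomes [15, 4, 3, 23, 17, 23, 18]
arr[2]=3 <= 18: swap with position 2, array becomes [15, 4, 3, 23, 17, 23, 18]
arr[3]=23 > 18: no swap
arr[4]=17 <= 18: swap with position 3, array becomes [15, 4, 3, 17, 23, 23, 18]
arr[5]=23 > 18: no swap

Place pivot at position 4: [15, 4, 3, 17, 18, 23, 23]
Pivot position: 4

After partitioning with pivot 18, the array becomes [15, 4, 3, 17, 18, 23, 23]. The pivot is placed at index 4. All elements to the left of the pivot are <= 18, and all elements to the right are > 18.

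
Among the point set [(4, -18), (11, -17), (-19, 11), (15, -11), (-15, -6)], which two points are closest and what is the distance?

Computing all pairwise distances among 5 points:

d((4, -18), (11, -17)) = 7.0711 <-- minimum
d((4, -18), (-19, 11)) = 37.0135
d((4, -18), (15, -11)) = 13.0384
d((4, -18), (-15, -6)) = 22.4722
d((11, -17), (-19, 11)) = 41.0366
d((11, -17), (15, -11)) = 7.2111
d((11, -17), (-15, -6)) = 28.2312
d((-19, 11), (15, -11)) = 40.4969
d((-19, 11), (-15, -6)) = 17.4642
d((15, -11), (-15, -6)) = 30.4138

Closest pair: (4, -18) and (11, -17) with distance 7.0711

The closest pair is (4, -18) and (11, -17) with Euclidean distance 7.0711. For 5 points, brute-force pairwise comparison is shown above. For large n, the divide-and-conquer algorithm (sort by x, recurse on halves, check the dividing strip) achieves O(n log n).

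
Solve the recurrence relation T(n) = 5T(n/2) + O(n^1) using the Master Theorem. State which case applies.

Master Theorem for T(n) = 5T(n/2) + O(n^1):

a = 5, b = 2, c = 1
log_b(a) = log_2(5) = 2.3219

Case 1: c = 1 < log_2(5) = 2.3219
T(n) = O(n^(log_2 5))

For T(n) = 5T(n/2) + O(n^1): log_2(5) = 2.3219. This is Case 1 of the Master Theorem (c < log_b(a), work dominated by leaves), giving O(n^(log_2 5)).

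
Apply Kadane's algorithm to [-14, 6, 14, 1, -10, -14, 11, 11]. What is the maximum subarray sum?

Using Kadane's algorithm on [-14, 6, 14, 1, -10, -14, 11, 11]:

Scanning through the array:
Position 1 (value 6): max_ending_here = 6, max_so_far = 6
Position 2 (value 14): max_ending_here = 20, max_so_far = 20
Position 3 (value 1): max_ending_here = 21, max_so_far = 21
Position 4 (value -10): max_ending_here = 11, max_so_far = 21
Position 5 (value -14): max_ending_here = -3, max_so_far = 21
Position 6 (value 11): max_ending_here = 11, max_so_far = 21
Position 7 (value 11): max_ending_here = 22, max_so_far = 22

Maximum subarray: [11, 11]
Maximum sum: 22

The maximum subarray is [11, 11] with sum 22. This subarray runs from index 6 to index 7.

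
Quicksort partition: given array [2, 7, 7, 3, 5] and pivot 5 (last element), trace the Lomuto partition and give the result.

Lomuto partition with pivot = 5:

Initial array: [2, 7, 7, 3, 5]

arr[0]=2 <= 5: swap with position 0, array becomes [2, 7, 7, 3, 5]
arr[1]=7 > 5: no swap
arr[2]=7 > 5: no swap
arr[3]=3 <= 5: swap with position 1, array becomes [2, 3, 7, 7, 5]

Place pivot at position 2: [2, 3, 5, 7, 7]
Pivot position: 2

After partitioning with pivot 5, the array becomes [2, 3, 5, 7, 7]. The pivot is placed at index 2. All elements to the left of the pivot are <= 5, and all elements to the right are > 5.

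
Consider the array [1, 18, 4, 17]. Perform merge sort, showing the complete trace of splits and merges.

Merge sort trace:

Split: [1, 18, 4, 17] -> [1, 18] and [4, 17]
  Split: [1, 18] -> [1] and [18]
  Merge: [1] + [18] -> [1, 18]
  Split: [4, 17] -> [4] and [17]
  Merge: [4] + [17] -> [4, 17]
Merge: [1, 18] + [4, 17] -> [1, 4, 17, 18]

Final sorted array: [1, 4, 17, 18]

The merge sort proceeds by recursively splitting the array and merging sorted halves.
After all merges, the sorted array is [1, 4, 17, 18].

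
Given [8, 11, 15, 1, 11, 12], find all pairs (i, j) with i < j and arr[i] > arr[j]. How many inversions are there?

Finding inversions in [8, 11, 15, 1, 11, 12]:

(0, 3): arr[0]=8 > arr[3]=1
(1, 3): arr[1]=11 > arr[3]=1
(2, 3): arr[2]=15 > arr[3]=1
(2, 4): arr[2]=15 > arr[4]=11
(2, 5): arr[2]=15 > arr[5]=12

Total inversions: 5

The array has 5 inversion(s): (0,3), (1,3), (2,3), (2,4), (2,5). Each pair (i,j) satisfies i < j and arr[i] > arr[j].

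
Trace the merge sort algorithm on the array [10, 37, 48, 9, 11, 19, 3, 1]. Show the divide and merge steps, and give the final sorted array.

Merge sort trace:

Split: [10, 37, 48, 9, 11, 19, 3, 1] -> [10, 37, 48, 9] and [11, 19, 3, 1]
  Split: [10, 37, 48, 9] -> [10, 37] and [48, 9]
    Split: [10, 37] -> [10] and [37]
    Merge: [10] + [37] -> [10, 37]
    Split: [48, 9] -> [48] and [9]
    Merge: [48] + [9] -> [9, 48]
  Merge: [10, 37] + [9, 48] -> [9, 10, 37, 48]
  Split: [11, 19, 3, 1] -> [11, 19] and [3, 1]
    Split: [11, 19] -> [11] and [19]
    Merge: [11] + [19] -> [11, 19]
    Split: [3, 1] -> [3] and [1]
    Merge: [3] + [1] -> [1, 3]
  Merge: [11, 19] + [1, 3] -> [1, 3, 11, 19]
Merge: [9, 10, 37, 48] + [1, 3, 11, 19] -> [1, 3, 9, 10, 11, 19, 37, 48]

Final sorted array: [1, 3, 9, 10, 11, 19, 37, 48]

The merge sort proceeds by recursively splitting the array and merging sorted halves.
After all merges, the sorted array is [1, 3, 9, 10, 11, 19, 37, 48].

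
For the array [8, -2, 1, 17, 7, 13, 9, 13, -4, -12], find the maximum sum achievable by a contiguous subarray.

Using Kadane's algorithm on [8, -2, 1, 17, 7, 13, 9, 13, -4, -12]:

Scanning through the array:
Position 1 (value -2): max_ending_here = 6, max_so_far = 8
Position 2 (value 1): max_ending_here = 7, max_so_far = 8
Position 3 (value 17): max_ending_here = 24, max_so_far = 24
Position 4 (value 7): max_ending_here = 31, max_so_far = 31
Position 5 (value 13): max_ending_here = 44, max_so_far = 44
Position 6 (value 9): max_ending_here = 53, max_so_far = 53
Position 7 (value 13): max_ending_here = 66, max_so_far = 66
Position 8 (value -4): max_ending_here = 62, max_so_far = 66
Position 9 (value -12): max_ending_here = 50, max_so_far = 66

Maximum subarray: [8, -2, 1, 17, 7, 13, 9, 13]
Maximum sum: 66

The maximum subarray is [8, -2, 1, 17, 7, 13, 9, 13] with sum 66. This subarray runs from index 0 to index 7.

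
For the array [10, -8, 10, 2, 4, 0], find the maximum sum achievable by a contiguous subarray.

Using Kadane's algorithm on [10, -8, 10, 2, 4, 0]:

Scanning through the array:
Position 1 (value -8): max_ending_here = 2, max_so_far = 10
Position 2 (value 10): max_ending_here = 12, max_so_far = 12
Position 3 (value 2): max_ending_here = 14, max_so_far = 14
Position 4 (value 4): max_ending_here = 18, max_so_far = 18
Position 5 (value 0): max_ending_here = 18, max_so_far = 18

Maximum subarray: [10, -8, 10, 2, 4]
Maximum sum: 18

The maximum subarray is [10, -8, 10, 2, 4] with sum 18. This subarray runs from index 0 to index 4.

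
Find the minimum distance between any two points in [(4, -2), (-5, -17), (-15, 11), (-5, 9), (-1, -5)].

Computing all pairwise distances among 5 points:

d((4, -2), (-5, -17)) = 17.4929
d((4, -2), (-15, 11)) = 23.0217
d((4, -2), (-5, 9)) = 14.2127
d((4, -2), (-1, -5)) = 5.831 <-- minimum
d((-5, -17), (-15, 11)) = 29.7321
d((-5, -17), (-5, 9)) = 26.0
d((-5, -17), (-1, -5)) = 12.6491
d((-15, 11), (-5, 9)) = 10.198
d((-15, 11), (-1, -5)) = 21.2603
d((-5, 9), (-1, -5)) = 14.5602

Closest pair: (4, -2) and (-1, -5) with distance 5.831

The closest pair is (4, -2) and (-1, -5) with Euclidean distance 5.831. For 5 points, brute-force pairwise comparison is shown above. For large n, the divide-and-conquer algorithm (sort by x, recurse on halves, check the dividing strip) achieves O(n log n).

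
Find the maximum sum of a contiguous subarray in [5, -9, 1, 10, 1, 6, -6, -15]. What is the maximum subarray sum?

Using Kadane's algorithm on [5, -9, 1, 10, 1, 6, -6, -15]:

Scanning through the array:
Position 1 (value -9): max_ending_here = -4, max_so_far = 5
Position 2 (value 1): max_ending_here = 1, max_so_far = 5
Position 3 (value 10): max_ending_here = 11, max_so_far = 11
Position 4 (value 1): max_ending_here = 12, max_so_far = 12
Position 5 (value 6): max_ending_here = 18, max_so_far = 18
Position 6 (value -6): max_ending_here = 12, max_so_far = 18
Position 7 (value -15): max_ending_here = -3, max_so_far = 18

Maximum subarray: [1, 10, 1, 6]
Maximum sum: 18

The maximum subarray is [1, 10, 1, 6] with sum 18. This subarray runs from index 2 to index 5.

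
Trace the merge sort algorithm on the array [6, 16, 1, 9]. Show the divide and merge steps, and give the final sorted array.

Merge sort trace:

Split: [6, 16, 1, 9] -> [6, 16] and [1, 9]
  Split: [6, 16] -> [6] and [16]
  Merge: [6] + [16] -> [6, 16]
  Split: [1, 9] -> [1] and [9]
  Merge: [1] + [9] -> [1, 9]
Merge: [6, 16] + [1, 9] -> [1, 6, 9, 16]

Final sorted array: [1, 6, 9, 16]

The merge sort proceeds by recursively splitting the array and merging sorted halves.
After all merges, the sorted array is [1, 6, 9, 16].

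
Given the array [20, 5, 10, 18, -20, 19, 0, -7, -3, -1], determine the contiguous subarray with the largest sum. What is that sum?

Using Kadane's algorithm on [20, 5, 10, 18, -20, 19, 0, -7, -3, -1]:

Scanning through the array:
Position 1 (value 5): max_ending_here = 25, max_so_far = 25
Position 2 (value 10): max_ending_here = 35, max_so_far = 35
Position 3 (value 18): max_ending_here = 53, max_so_far = 53
Position 4 (value -20): max_ending_here = 33, max_so_far = 53
Position 5 (value 19): max_ending_here = 52, max_so_far = 53
Position 6 (value 0): max_ending_here = 52, max_so_far = 53
Position 7 (value -7): max_ending_here = 45, max_so_far = 53
Position 8 (value -3): max_ending_here = 42, max_so_far = 53
Position 9 (value -1): max_ending_here = 41, max_so_far = 53

Maximum subarray: [20, 5, 10, 18]
Maximum sum: 53

The maximum subarray is [20, 5, 10, 18] with sum 53. This subarray runs from index 0 to index 3.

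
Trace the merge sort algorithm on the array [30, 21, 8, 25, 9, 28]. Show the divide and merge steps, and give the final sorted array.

Merge sort trace:

Split: [30, 21, 8, 25, 9, 28] -> [30, 21, 8] and [25, 9, 28]
  Split: [30, 21, 8] -> [30] and [21, 8]
    Split: [21, 8] -> [21] and [8]
    Merge: [21] + [8] -> [8, 21]
  Merge: [30] + [8, 21] -> [8, 21, 30]
  Split: [25, 9, 28] -> [25] and [9, 28]
    Split: [9, 28] -> [9] and [28]
    Merge: [9] + [28] -> [9, 28]
  Merge: [25] + [9, 28] -> [9, 25, 28]
Merge: [8, 21, 30] + [9, 25, 28] -> [8, 9, 21, 25, 28, 30]

Final sorted array: [8, 9, 21, 25, 28, 30]

The merge sort proceeds by recursively splitting the array and merging sorted halves.
After all merges, the sorted array is [8, 9, 21, 25, 28, 30].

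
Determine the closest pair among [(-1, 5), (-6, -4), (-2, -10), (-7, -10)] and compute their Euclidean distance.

Computing all pairwise distances among 4 points:

d((-1, 5), (-6, -4)) = 10.2956
d((-1, 5), (-2, -10)) = 15.0333
d((-1, 5), (-7, -10)) = 16.1555
d((-6, -4), (-2, -10)) = 7.2111
d((-6, -4), (-7, -10)) = 6.0828
d((-2, -10), (-7, -10)) = 5.0 <-- minimum

Closest pair: (-2, -10) and (-7, -10) with distance 5.0

The closest pair is (-2, -10) and (-7, -10) with Euclidean distance 5.0. For 4 points, brute-force pairwise comparison is shown above. For large n, the divide-and-conquer algorithm (sort by x, recurse on halves, check the dividing strip) achieves O(n log n).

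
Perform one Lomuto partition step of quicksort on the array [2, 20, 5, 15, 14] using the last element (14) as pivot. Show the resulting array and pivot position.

Lomuto partition with pivot = 14:

Initial array: [2, 20, 5, 15, 14]

arr[0]=2 <= 14: swap with position 0, array becomes [2, 20, 5, 15, 14]
arr[1]=20 > 14: no swap
arr[2]=5 <= 14: swap with position 1, array becomes [2, 5, 20, 15, 14]
arr[3]=15 > 14: no swap

Place pivot at position 2: [2, 5, 14, 15, 20]
Pivot position: 2

After partitioning with pivot 14, the array becomes [2, 5, 14, 15, 20]. The pivot is placed at index 2. All elements to the left of the pivot are <= 14, and all elements to the right are > 14.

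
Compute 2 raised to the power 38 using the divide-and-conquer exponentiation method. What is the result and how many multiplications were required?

Computing 2^38 by squaring (build up from 2^1; each line after the first costs one multiplication):

2^1 = 2
2^2 = (2^1)^2 = 2^2 = 4
2^4 = (2^2)^2 = 4^2 = 16
2^8 = (2^4)^2 = 16^2 = 256
2^9 = 2 * 2^8 = 2 * 256 = 512
2^18 = (2^9)^2 = 512^2 = 262144
2^19 = 2 * 2^18 = 2 * 262144 = 524288
2^38 = (2^19)^2 = 524288^2 = 274877906944

Result: 274877906944
Multiplications needed: 7 (7 lines after 2^1)

2^38 = 274877906944. Using exponentiation by squaring, this requires 7 multiplications. The key idea: if the exponent is even, square the half-power; if odd, multiply by the base once.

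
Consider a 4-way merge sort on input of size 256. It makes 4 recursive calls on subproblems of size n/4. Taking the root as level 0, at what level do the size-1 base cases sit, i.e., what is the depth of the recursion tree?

For divide and conquer with division factor 4:

Problem sizes at each level:
Level 0: 256
Level 1: 64
Level 2: 16
Level 3: 4
Level 4: 1

The root is level 0 and the size-1 base case is level 4 (the tree spans levels 0 through 4, i.e. 5 levels counting the root), so the depth is the number of divisions: log_4(256) = 4

The recursion tree depth is log_4(256) = 4. At each level, the problem size is divided by 4, so it takes 4 divisions to reduce to a base case of size 1. The algorithm makes 4 recursive calls at each level.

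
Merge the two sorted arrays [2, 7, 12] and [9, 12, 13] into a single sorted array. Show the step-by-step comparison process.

Merging process:

Compare 2 vs 9: take 2 from left. Merged: [2]
Compare 7 vs 9: take 7 from left. Merged: [2, 7]
Compare 12 vs 9: take 9 from right. Merged: [2, 7, 9]
Compare 12 vs 12: take 12 from left. Merged: [2, 7, 9, 12]
Append remaining from right: [12, 13]. Merged: [2, 7, 9, 12, 12, 13]

Final merged array: [2, 7, 9, 12, 12, 13]
Total comparisons: 4

The merged array is [2, 7, 9, 12, 12, 13], requiring 4 comparisons. The merge step runs in O(n) time where n is the total number of elements.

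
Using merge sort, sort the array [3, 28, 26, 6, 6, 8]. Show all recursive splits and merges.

Merge sort trace:

Split: [3, 28, 26, 6, 6, 8] -> [3, 28, 26] and [6, 6, 8]
  Split: [3, 28, 26] -> [3] and [28, 26]
    Split: [28, 26] -> [28] and [26]
    Merge: [28] + [26] -> [26, 28]
  Merge: [3] + [26, 28] -> [3, 26, 28]
  Split: [6, 6, 8] -> [6] and [6, 8]
    Split: [6, 8] -> [6] and [8]
    Merge: [6] + [8] -> [6, 8]
  Merge: [6] + [6, 8] -> [6, 6, 8]
Merge: [3, 26, 28] + [6, 6, 8] -> [3, 6, 6, 8, 26, 28]

Final sorted array: [3, 6, 6, 8, 26, 28]

The merge sort proceeds by recursively splitting the array and merging sorted halves.
After all merges, the sorted array is [3, 6, 6, 8, 26, 28].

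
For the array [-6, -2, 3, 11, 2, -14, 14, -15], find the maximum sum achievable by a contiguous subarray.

Using Kadane's algorithm on [-6, -2, 3, 11, 2, -14, 14, -15]:

Scanning through the array:
Position 1 (value -2): max_ending_here = -2, max_so_far = -2
Position 2 (value 3): max_ending_here = 3, max_so_far = 3
Position 3 (value 11): max_ending_here = 14, max_so_far = 14
Position 4 (value 2): max_ending_here = 16, max_so_far = 16
Position 5 (value -14): max_ending_here = 2, max_so_far = 16
Position 6 (value 14): max_ending_here = 16, max_so_far = 16
Position 7 (value -15): max_ending_here = 1, max_so_far = 16

Maximum subarray: [3, 11, 2]
Maximum sum: 16

The maximum subarray is [3, 11, 2] with sum 16. This subarray runs from index 2 to index 4.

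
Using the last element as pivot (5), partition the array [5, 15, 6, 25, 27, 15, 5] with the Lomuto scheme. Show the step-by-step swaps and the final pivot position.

Lomuto partition with pivot = 5:

Initial array: [5, 15, 6, 25, 27, 15, 5]

arr[0]=5 <= 5: swap with position 0, array becomes [5, 15, 6, 25, 27, 15, 5]
arr[1]=15 > 5: no swap
arr[2]=6 > 5: no swap
arr[3]=25 > 5: no swap
arr[4]=27 > 5: no swap
arr[5]=15 > 5: no swap

Place pivot at position 1: [5, 5, 6, 25, 27, 15, 15]
Pivot position: 1

After partitioning with pivot 5, the array becomes [5, 5, 6, 25, 27, 15, 15]. The pivot is placed at index 1. All elements to the left of the pivot are <= 5, and all elements to the right are > 5.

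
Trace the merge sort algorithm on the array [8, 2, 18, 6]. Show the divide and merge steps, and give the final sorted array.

Merge sort trace:

Split: [8, 2, 18, 6] -> [8, 2] and [18, 6]
  Split: [8, 2] -> [8] and [2]
  Merge: [8] + [2] -> [2, 8]
  Split: [18, 6] -> [18] and [6]
  Merge: [18] + [6] -> [6, 18]
Merge: [2, 8] + [6, 18] -> [2, 6, 8, 18]

Final sorted array: [2, 6, 8, 18]

The merge sort proceeds by recursively splitting the array and merging sorted halves.
After all merges, the sorted array is [2, 6, 8, 18].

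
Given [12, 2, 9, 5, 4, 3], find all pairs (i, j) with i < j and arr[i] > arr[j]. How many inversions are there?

Finding inversions in [12, 2, 9, 5, 4, 3]:

(0, 1): arr[0]=12 > arr[1]=2
(0, 2): arr[0]=12 > arr[2]=9
(0, 3): arr[0]=12 > arr[3]=5
(0, 4): arr[0]=12 > arr[4]=4
(0, 5): arr[0]=12 > arr[5]=3
(2, 3): arr[2]=9 > arr[3]=5
(2, 4): arr[2]=9 > arr[4]=4
(2, 5): arr[2]=9 > arr[5]=3
(3, 4): arr[3]=5 > arr[4]=4
(3, 5): arr[3]=5 > arr[5]=3
(4, 5): arr[4]=4 > arr[5]=3

Total inversions: 11

The array has 11 inversion(s): (0,1), (0,2), (0,3), (0,4), (0,5), (2,3), (2,4), (2,5), (3,4), (3,5), (4,5). Each pair (i,j) satisfies i < j and arr[i] > arr[j].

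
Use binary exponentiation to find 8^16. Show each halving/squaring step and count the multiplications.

Computing 8^16 by squaring (build up from 8^1; each line after the first costs one multiplication):

8^1 = 8
8^2 = (8^1)^2 = 8^2 = 64
8^4 = (8^2)^2 = 64^2 = 4096
8^8 = (8^4)^2 = 4096^2 = 16777216
8^16 = (8^8)^2 = 16777216^2 = 281474976710656

Result: 281474976710656
Multiplications needed: 4 (4 lines after 8^1)

8^16 = 281474976710656. Using exponentiation by squaring, this requires 4 multiplications. The key idea: if the exponent is even, square the half-power; if odd, multiply by the base once.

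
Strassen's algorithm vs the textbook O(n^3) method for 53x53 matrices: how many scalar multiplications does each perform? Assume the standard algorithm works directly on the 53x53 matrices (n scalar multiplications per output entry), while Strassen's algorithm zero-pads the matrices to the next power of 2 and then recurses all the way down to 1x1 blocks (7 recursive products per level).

Matrix multiplication for 53x53 matrices:

Strassen's algorithm requires power-of-2 dimensions. Pad 53x53 to 64x64 (next power of 2).

Standard algorithm: 53^3 = 148877 multiplications
Strassen's algorithm: 7^(log2(64)) = 7^6 = 117649 multiplications
Savings: 148877 - 117649 = 31228 multiplications

Standard: 148877 multiplications (53^3). Strassen: 117649 multiplications (7^6, after padding to 64x64). Strassen reduces 8 recursive multiplications to 7 at each level.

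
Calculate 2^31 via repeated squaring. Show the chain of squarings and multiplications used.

Computing 2^31 by squaring (build up from 2^1; each line after the first costs one multiplication):

2^1 = 2
2^2 = (2^1)^2 = 2^2 = 4
2^3 = 2 * 2^2 = 2 * 4 = 8
2^6 = (2^3)^2 = 8^2 = 64
2^7 = 2 * 2^6 = 2 * 64 = 128
2^14 = (2^7)^2 = 128^2 = 16384
2^15 = 2 * 2^14 = 2 * 16384 = 32768
2^30 = (2^15)^2 = 32768^2 = 1073741824
2^31 = 2 * 2^30 = 2 * 1073741824 = 2147483648

Result: 2147483648
Multiplications needed: 8 (8 lines after 2^1)

2^31 = 2147483648. Using exponentiation by squaring, this requires 8 multiplications. The key idea: if the exponent is even, square the half-power; if odd, multiply by the base once.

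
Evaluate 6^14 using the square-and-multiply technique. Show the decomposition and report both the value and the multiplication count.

Computing 6^14 by squaring (build up from 6^1; each line after the first costs one multiplication):

6^1 = 6
6^2 = (6^1)^2 = 6^2 = 36
6^3 = 6 * 6^2 = 6 * 36 = 216
6^6 = (6^3)^2 = 216^2 = 46656
6^7 = 6 * 6^6 = 6 * 46656 = 279936
6^14 = (6^7)^2 = 279936^2 = 78364164096

Result: 78364164096
Multiplications needed: 5 (5 lines after 6^1)

6^14 = 78364164096. Using exponentiation by squaring, this requires 5 multiplications. The key idea: if the exponent is even, square the half-power; if odd, multiply by the base once.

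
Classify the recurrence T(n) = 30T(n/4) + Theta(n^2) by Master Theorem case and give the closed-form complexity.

Master Theorem for T(n) = 30T(n/4) + O(n^2):

a = 30, b = 4, c = 2
log_b(a) = log_4(30) = 2.4534

Case 1: c = 2 < log_4(30) = 2.4534
T(n) = O(n^(log_4 30))

For T(n) = 30T(n/4) + O(n^2): log_4(30) = 2.4534. This is Case 1 of the Master Theorem (c < log_b(a), work dominated by leaves), giving O(n^(log_4 30)).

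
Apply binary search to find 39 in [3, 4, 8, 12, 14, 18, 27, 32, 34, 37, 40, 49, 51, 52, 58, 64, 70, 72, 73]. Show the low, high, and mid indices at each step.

Binary search for 39 in [3, 4, 8, 12, 14, 18, 27, 32, 34, 37, 40, 49, 51, 52, 58, 64, 70, 72, 73]:

lo=0, hi=18, mid=9, arr[mid]=37 -> 37 < 39, search right half
lo=10, hi=18, mid=14, arr[mid]=58 -> 58 > 39, search left half
lo=10, hi=13, mid=11, arr[mid]=49 -> 49 > 39, search left half
lo=10, hi=10, mid=10, arr[mid]=40 -> 40 > 39, search left half
lo=10 > hi=9, target 39 not found

Binary search determines that 39 is not in the array after 4 comparisons. The search space was exhausted without finding the target.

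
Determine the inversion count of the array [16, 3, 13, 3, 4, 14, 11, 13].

Finding inversions in [16, 3, 13, 3, 4, 14, 11, 13]:

(0, 1): arr[0]=16 > arr[1]=3
(0, 2): arr[0]=16 > arr[2]=13
(0, 3): arr[0]=16 > arr[3]=3
(0, 4): arr[0]=16 > arr[4]=4
(0, 5): arr[0]=16 > arr[5]=14
(0, 6): arr[0]=16 > arr[6]=11
(0, 7): arr[0]=16 > arr[7]=13
(2, 3): arr[2]=13 > arr[3]=3
(2, 4): arr[2]=13 > arr[4]=4
(2, 6): arr[2]=13 > arr[6]=11
(5, 6): arr[5]=14 > arr[6]=11
(5, 7): arr[5]=14 > arr[7]=13

Total inversions: 12

The array has 12 inversion(s): (0,1), (0,2), (0,3), (0,4), (0,5), (0,6), (0,7), (2,3), (2,4), (2,6), (5,6), (5,7). Each pair (i,j) satisfies i < j and arr[i] > arr[j].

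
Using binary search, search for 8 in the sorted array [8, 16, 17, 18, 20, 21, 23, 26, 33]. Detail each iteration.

Binary search for 8 in [8, 16, 17, 18, 20, 21, 23, 26, 33]:

lo=0, hi=8, mid=4, arr[mid]=20 -> 20 > 8, search left half
lo=0, hi=3, mid=1, arr[mid]=16 -> 16 > 8, search left half
lo=0, hi=0, mid=0, arr[mid]=8 -> Found target at index 0!

Binary search finds 8 at index 0 after 3 comparisons. The search repeatedly halves the search space by comparing with the middle element.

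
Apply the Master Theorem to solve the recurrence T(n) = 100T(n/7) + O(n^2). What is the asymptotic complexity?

Master Theorem for T(n) = 100T(n/7) + O(n^2):

a = 100, b = 7, c = 2
log_b(a) = log_7(100) = 2.3666

Case 1: c = 2 < log_7(100) = 2.3666
T(n) = O(n^(log_7 100))

For T(n) = 100T(n/7) + O(n^2): log_7(100) = 2.3666. This is Case 1 of the Master Theorem (c < log_b(a), work dominated by leaves), giving O(n^(log_7 100)).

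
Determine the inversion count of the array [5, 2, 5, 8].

Finding inversions in [5, 2, 5, 8]:

(0, 1): arr[0]=5 > arr[1]=2

Total inversions: 1

The array has 1 inversion(s): (0,1). Each pair (i,j) satisfies i < j and arr[i] > arr[j].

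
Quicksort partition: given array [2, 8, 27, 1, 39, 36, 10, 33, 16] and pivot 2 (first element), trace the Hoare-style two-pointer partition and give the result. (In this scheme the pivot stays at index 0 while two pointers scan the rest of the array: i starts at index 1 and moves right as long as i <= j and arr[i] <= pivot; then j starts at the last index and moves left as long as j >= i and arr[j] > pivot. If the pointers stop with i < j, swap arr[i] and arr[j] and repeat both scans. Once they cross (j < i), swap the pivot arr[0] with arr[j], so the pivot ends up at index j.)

Hoare-style two-pointer partition with pivot = 2:

Initial array: [2, 8, 27, 1, 39, 36, 10, 33, 16]

Pointers start at i = 1, j = 8.
i stops at index 1 (arr[1]=8 > 2), j stops at index 3 (arr[3]=1 <= 2): swap arr[1] and arr[3], array becomes [2, 1, 27, 8, 39, 36, 10, 33, 16]
i ends at 2, j ends at 1: the pointers have crossed (j < i), so scanning stops.

Swap pivot arr[0] with arr[1] to place pivot at position 1: [1, 2, 27, 8, 39, 36, 10, 33, 16]
Pivot position: 1

After partitioning with pivot 2, the array becomes [1, 2, 27, 8, 39, 36, 10, 33, 16]. The pivot is placed at index 1. All elements to the left of the pivot are <= 2, and all elements to the right are > 2.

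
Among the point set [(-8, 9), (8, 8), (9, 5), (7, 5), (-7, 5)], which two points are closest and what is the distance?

Computing all pairwise distances among 5 points:

d((-8, 9), (8, 8)) = 16.0312
d((-8, 9), (9, 5)) = 17.4642
d((-8, 9), (7, 5)) = 15.5242
d((-8, 9), (-7, 5)) = 4.1231
d((8, 8), (9, 5)) = 3.1623
d((8, 8), (7, 5)) = 3.1623
d((8, 8), (-7, 5)) = 15.2971
d((9, 5), (7, 5)) = 2.0 <-- minimum
d((9, 5), (-7, 5)) = 16.0
d((7, 5), (-7, 5)) = 14.0

Closest pair: (9, 5) and (7, 5) with distance 2.0

The closest pair is (9, 5) and (7, 5) with Euclidean distance 2.0. For 5 points, brute-force pairwise comparison is shown above. For large n, the divide-and-conquer algorithm (sort by x, recurse on halves, check the dividing strip) achieves O(n log n).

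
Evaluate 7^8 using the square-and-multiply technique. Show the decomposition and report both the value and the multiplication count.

Computing 7^8 by squaring (build up from 7^1; each line after the first costs one multiplication):

7^1 = 7
7^2 = (7^1)^2 = 7^2 = 49
7^4 = (7^2)^2 = 49^2 = 2401
7^8 = (7^4)^2 = 2401^2 = 5764801

Result: 5764801
Multiplications needed: 3 (3 lines after 7^1)

7^8 = 5764801. Using exponentiation by squaring, this requires 3 multiplications. The key idea: if the exponent is even, square the half-power; if odd, multiply by the base once.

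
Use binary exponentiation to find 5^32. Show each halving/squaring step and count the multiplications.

Computing 5^32 by squaring (build up from 5^1; each line after the first costs one multiplication):

5^1 = 5
5^2 = (5^1)^2 = 5^2 = 25
5^4 = (5^2)^2 = 25^2 = 625
5^8 = (5^4)^2 = 625^2 = 390625
5^16 = (5^8)^2 = 390625^2 = 152587890625
5^32 = (5^16)^2 = 152587890625^2 = 23283064365386962890625

Result: 23283064365386962890625
Multiplications needed: 5 (5 lines after 5^1)

5^32 = 23283064365386962890625. Using exponentiation by squaring, this requires 5 multiplications. The key idea: if the exponent is even, square the half-power; if odd, multiply by the base once.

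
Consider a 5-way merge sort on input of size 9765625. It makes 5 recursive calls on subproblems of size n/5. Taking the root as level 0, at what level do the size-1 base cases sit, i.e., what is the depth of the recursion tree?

For divide and conquer with division factor 5:

Problem sizes at each level:
Level 0: 9765625
Level 1: 1953125
Level 2: 390625
Level 3: 78125
Level 4: 15625
Level 5: 3125
Level 6: 625
Level 7: 125
Level 8: 25
Level 9: 5
Level 10: 1

The root is level 0 and the size-1 base case is level 10 (the tree spans levels 0 through 10, i.e. 11 levels counting the root), so the depth is the number of divisions: log_5(9765625) = 10

The recursion tree depth is log_5(9765625) = 10. At each level, the problem size is divided by 5, so it takes 10 divisions to reduce to a base case of size 1. The algorithm makes 5 recursive calls at each level.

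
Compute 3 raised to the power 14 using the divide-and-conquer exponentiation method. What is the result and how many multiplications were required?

Computing 3^14 by squaring (build up from 3^1; each line after the first costs one multiplication):

3^1 = 3
3^2 = (3^1)^2 = 3^2 = 9
3^3 = 3 * 3^2 = 3 * 9 = 27
3^6 = (3^3)^2 = 27^2 = 729
3^7 = 3 * 3^6 = 3 * 729 = 2187
3^14 = (3^7)^2 = 2187^2 = 4782969

Result: 4782969
Multiplications needed: 5 (5 lines after 3^1)

3^14 = 4782969. Using exponentiation by squaring, this requires 5 multiplications. The key idea: if the exponent is even, square the half-power; if odd, multiply by the base once.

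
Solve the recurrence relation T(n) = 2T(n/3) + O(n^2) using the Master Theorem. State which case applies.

Master Theorem for T(n) = 2T(n/3) + O(n^2):

a = 2, b = 3, c = 2
log_b(a) = log_3(2) = 0.6309

Case 3: c = 2 > log_3(2) = 0.6309
T(n) = O(n^2) = O(n^2)

For T(n) = 2T(n/3) + O(n^2): log_3(2) = 0.6309. This is Case 3 of the Master Theorem (c > log_b(a), work dominated by root), giving O(n^2).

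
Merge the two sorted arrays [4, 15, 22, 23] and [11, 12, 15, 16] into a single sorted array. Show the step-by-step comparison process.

Merging process:

Compare 4 vs 11: take 4 from left. Merged: [4]
Compare 15 vs 11: take 11 from right. Merged: [4, 11]
Compare 15 vs 12: take 12 from right. Merged: [4, 11, 12]
Compare 15 vs 15: take 15 from left. Merged: [4, 11, 12, 15]
Compare 22 vs 15: take 15 from right. Merged: [4, 11, 12, 15, 15]
Compare 22 vs 16: take 16 from right. Merged: [4, 11, 12, 15, 15, 16]
Append remaining from left: [22, 23]. Merged: [4, 11, 12, 15, 15, 16, 22, 23]

Final merged array: [4, 11, 12, 15, 15, 16, 22, 23]
Total comparisons: 6

The merged array is [4, 11, 12, 15, 15, 16, 22, 23], requiring 6 comparisons. The merge step runs in O(n) time where n is the total number of elements.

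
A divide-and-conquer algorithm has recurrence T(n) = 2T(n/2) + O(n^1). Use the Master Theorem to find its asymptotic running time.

Master Theorem for T(n) = 2T(n/2) + O(n^1):

a = 2, b = 2, c = 1
log_b(a) = log_2(2) = 1.0000

Case 2: c = 1 = log_2(2) = 1.0000
T(n) = O(n^1 log n) = O(n log n)

For T(n) = 2T(n/2) + O(n^1): log_2(2) = 1.0000. This is Case 2 of the Master Theorem (c = log_b(a), equal work at all levels), giving O(n log n).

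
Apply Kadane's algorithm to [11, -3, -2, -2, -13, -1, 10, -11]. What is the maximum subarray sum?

Using Kadane's algorithm on [11, -3, -2, -2, -13, -1, 10, -11]:

Scanning through the array:
Position 1 (value -3): max_ending_here = 8, max_so_far = 11
Position 2 (value -2): max_ending_here = 6, max_so_far = 11
Position 3 (value -2): max_ending_here = 4, max_so_far = 11
Position 4 (value -13): max_ending_here = -9, max_so_far = 11
Position 5 (value -1): max_ending_here = -1, max_so_far = 11
Position 6 (value 10): max_ending_here = 10, max_so_far = 11
Position 7 (value -11): max_ending_here = -1, max_so_far = 11

Maximum subarray: [11]
Maximum sum: 11

The maximum subarray is [11] with sum 11. This subarray runs from index 0 to index 0.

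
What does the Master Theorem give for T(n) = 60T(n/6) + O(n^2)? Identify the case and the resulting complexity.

Master Theorem for T(n) = 60T(n/6) + O(n^2):

a = 60, b = 6, c = 2
log_b(a) = log_6(60) = 2.2851

Case 1: c = 2 < log_6(60) = 2.2851
T(n) = O(n^(log_6 60))

For T(n) = 60T(n/6) + O(n^2): log_6(60) = 2.2851. This is Case 1 of the Master Theorem (c < log_b(a), work dominated by leaves), giving O(n^(log_6 60)).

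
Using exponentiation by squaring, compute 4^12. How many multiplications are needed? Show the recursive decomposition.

Computing 4^12 by squaring (build up from 4^1; each line after the first costs one multiplication):

4^1 = 4
4^2 = (4^1)^2 = 4^2 = 16
4^3 = 4 * 4^2 = 4 * 16 = 64
4^6 = (4^3)^2 = 64^2 = 4096
4^12 = (4^6)^2 = 4096^2 = 16777216

Result: 16777216
Multiplications needed: 4 (4 lines after 4^1)

4^12 = 16777216. Using exponentiation by squaring, this requires 4 multiplications. The key idea: if the exponent is even, square the half-power; if odd, multiply by the base once.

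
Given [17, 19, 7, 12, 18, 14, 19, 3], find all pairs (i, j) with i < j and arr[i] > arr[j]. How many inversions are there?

Finding inversions in [17, 19, 7, 12, 18, 14, 19, 3]:

(0, 2): arr[0]=17 > arr[2]=7
(0, 3): arr[0]=17 > arr[3]=12
(0, 5): arr[0]=17 > arr[5]=14
(0, 7): arr[0]=17 > arr[7]=3
(1, 2): arr[1]=19 > arr[2]=7
(1, 3): arr[1]=19 > arr[3]=12
(1, 4): arr[1]=19 > arr[4]=18
(1, 5): arr[1]=19 > arr[5]=14
(1, 7): arr[1]=19 > arr[7]=3
(2, 7): arr[2]=7 > arr[7]=3
(3, 7): arr[3]=12 > arr[7]=3
(4, 5): arr[4]=18 > arr[5]=14
(4, 7): arr[4]=18 > arr[7]=3
(5, 7): arr[5]=14 > arr[7]=3
(6, 7): arr[6]=19 > arr[7]=3

Total inversions: 15

The array has 15 inversion(s): (0,2), (0,3), (0,5), (0,7), (1,2), (1,3), (1,4), (1,5), (1,7), (2,7), (3,7), (4,5), (4,7), (5,7), (6,7). Each pair (i,j) satisfies i < j and arr[i] > arr[j].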